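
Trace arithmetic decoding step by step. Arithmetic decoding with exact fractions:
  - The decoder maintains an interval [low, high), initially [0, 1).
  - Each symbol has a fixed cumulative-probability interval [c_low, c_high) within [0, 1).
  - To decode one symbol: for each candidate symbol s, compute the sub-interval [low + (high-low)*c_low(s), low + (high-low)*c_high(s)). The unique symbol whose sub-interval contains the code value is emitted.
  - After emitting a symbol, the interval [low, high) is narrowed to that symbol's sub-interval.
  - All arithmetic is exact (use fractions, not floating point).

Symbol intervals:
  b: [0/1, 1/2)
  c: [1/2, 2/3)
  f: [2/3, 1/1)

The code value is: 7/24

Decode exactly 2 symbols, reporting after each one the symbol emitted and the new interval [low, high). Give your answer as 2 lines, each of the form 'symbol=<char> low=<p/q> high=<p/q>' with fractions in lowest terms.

Answer: symbol=b low=0/1 high=1/2
symbol=c low=1/4 high=1/3

Derivation:
Step 1: interval [0/1, 1/1), width = 1/1 - 0/1 = 1/1
  'b': [0/1 + 1/1*0/1, 0/1 + 1/1*1/2) = [0/1, 1/2) <- contains code 7/24
  'c': [0/1 + 1/1*1/2, 0/1 + 1/1*2/3) = [1/2, 2/3)
  'f': [0/1 + 1/1*2/3, 0/1 + 1/1*1/1) = [2/3, 1/1)
  emit 'b', narrow to [0/1, 1/2)
Step 2: interval [0/1, 1/2), width = 1/2 - 0/1 = 1/2
  'b': [0/1 + 1/2*0/1, 0/1 + 1/2*1/2) = [0/1, 1/4)
  'c': [0/1 + 1/2*1/2, 0/1 + 1/2*2/3) = [1/4, 1/3) <- contains code 7/24
  'f': [0/1 + 1/2*2/3, 0/1 + 1/2*1/1) = [1/3, 1/2)
  emit 'c', narrow to [1/4, 1/3)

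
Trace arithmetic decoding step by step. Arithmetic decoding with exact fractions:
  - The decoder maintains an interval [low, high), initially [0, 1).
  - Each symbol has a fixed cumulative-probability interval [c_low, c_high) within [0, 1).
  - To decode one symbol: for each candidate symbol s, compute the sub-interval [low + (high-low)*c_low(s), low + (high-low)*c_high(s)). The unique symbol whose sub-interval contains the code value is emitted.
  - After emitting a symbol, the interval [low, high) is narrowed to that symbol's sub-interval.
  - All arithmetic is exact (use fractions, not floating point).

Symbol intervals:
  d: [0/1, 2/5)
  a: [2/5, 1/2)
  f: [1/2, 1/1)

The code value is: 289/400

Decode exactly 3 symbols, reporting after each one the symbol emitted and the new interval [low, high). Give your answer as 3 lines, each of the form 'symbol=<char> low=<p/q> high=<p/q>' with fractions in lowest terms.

Step 1: interval [0/1, 1/1), width = 1/1 - 0/1 = 1/1
  'd': [0/1 + 1/1*0/1, 0/1 + 1/1*2/5) = [0/1, 2/5)
  'a': [0/1 + 1/1*2/5, 0/1 + 1/1*1/2) = [2/5, 1/2)
  'f': [0/1 + 1/1*1/2, 0/1 + 1/1*1/1) = [1/2, 1/1) <- contains code 289/400
  emit 'f', narrow to [1/2, 1/1)
Step 2: interval [1/2, 1/1), width = 1/1 - 1/2 = 1/2
  'd': [1/2 + 1/2*0/1, 1/2 + 1/2*2/5) = [1/2, 7/10)
  'a': [1/2 + 1/2*2/5, 1/2 + 1/2*1/2) = [7/10, 3/4) <- contains code 289/400
  'f': [1/2 + 1/2*1/2, 1/2 + 1/2*1/1) = [3/4, 1/1)
  emit 'a', narrow to [7/10, 3/4)
Step 3: interval [7/10, 3/4), width = 3/4 - 7/10 = 1/20
  'd': [7/10 + 1/20*0/1, 7/10 + 1/20*2/5) = [7/10, 18/25)
  'a': [7/10 + 1/20*2/5, 7/10 + 1/20*1/2) = [18/25, 29/40) <- contains code 289/400
  'f': [7/10 + 1/20*1/2, 7/10 + 1/20*1/1) = [29/40, 3/4)
  emit 'a', narrow to [18/25, 29/40)

Answer: symbol=f low=1/2 high=1/1
symbol=a low=7/10 high=3/4
symbol=a low=18/25 high=29/40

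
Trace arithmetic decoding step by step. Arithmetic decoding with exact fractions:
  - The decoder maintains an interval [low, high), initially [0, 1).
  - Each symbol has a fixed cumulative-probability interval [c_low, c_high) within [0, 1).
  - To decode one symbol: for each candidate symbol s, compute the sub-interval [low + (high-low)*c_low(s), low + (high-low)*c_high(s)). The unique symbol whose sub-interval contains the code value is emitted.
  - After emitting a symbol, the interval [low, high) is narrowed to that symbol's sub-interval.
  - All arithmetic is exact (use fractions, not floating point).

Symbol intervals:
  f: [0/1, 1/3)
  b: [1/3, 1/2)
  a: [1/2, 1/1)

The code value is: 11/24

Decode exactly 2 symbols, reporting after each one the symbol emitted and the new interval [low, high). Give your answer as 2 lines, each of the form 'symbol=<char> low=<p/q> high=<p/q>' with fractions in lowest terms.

Answer: symbol=b low=1/3 high=1/2
symbol=a low=5/12 high=1/2

Derivation:
Step 1: interval [0/1, 1/1), width = 1/1 - 0/1 = 1/1
  'f': [0/1 + 1/1*0/1, 0/1 + 1/1*1/3) = [0/1, 1/3)
  'b': [0/1 + 1/1*1/3, 0/1 + 1/1*1/2) = [1/3, 1/2) <- contains code 11/24
  'a': [0/1 + 1/1*1/2, 0/1 + 1/1*1/1) = [1/2, 1/1)
  emit 'b', narrow to [1/3, 1/2)
Step 2: interval [1/3, 1/2), width = 1/2 - 1/3 = 1/6
  'f': [1/3 + 1/6*0/1, 1/3 + 1/6*1/3) = [1/3, 7/18)
  'b': [1/3 + 1/6*1/3, 1/3 + 1/6*1/2) = [7/18, 5/12)
  'a': [1/3 + 1/6*1/2, 1/3 + 1/6*1/1) = [5/12, 1/2) <- contains code 11/24
  emit 'a', narrow to [5/12, 1/2)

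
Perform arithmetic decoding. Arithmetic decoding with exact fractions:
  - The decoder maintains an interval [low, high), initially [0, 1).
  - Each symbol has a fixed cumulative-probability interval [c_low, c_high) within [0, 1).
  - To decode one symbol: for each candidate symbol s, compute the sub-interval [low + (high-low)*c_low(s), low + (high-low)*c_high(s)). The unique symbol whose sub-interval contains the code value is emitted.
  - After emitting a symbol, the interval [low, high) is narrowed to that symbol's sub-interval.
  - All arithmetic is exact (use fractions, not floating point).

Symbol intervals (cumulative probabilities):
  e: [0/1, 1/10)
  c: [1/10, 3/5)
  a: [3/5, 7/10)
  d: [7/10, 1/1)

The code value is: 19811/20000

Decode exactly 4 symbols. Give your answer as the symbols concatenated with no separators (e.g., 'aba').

Answer: ddda

Derivation:
Step 1: interval [0/1, 1/1), width = 1/1 - 0/1 = 1/1
  'e': [0/1 + 1/1*0/1, 0/1 + 1/1*1/10) = [0/1, 1/10)
  'c': [0/1 + 1/1*1/10, 0/1 + 1/1*3/5) = [1/10, 3/5)
  'a': [0/1 + 1/1*3/5, 0/1 + 1/1*7/10) = [3/5, 7/10)
  'd': [0/1 + 1/1*7/10, 0/1 + 1/1*1/1) = [7/10, 1/1) <- contains code 19811/20000
  emit 'd', narrow to [7/10, 1/1)
Step 2: interval [7/10, 1/1), width = 1/1 - 7/10 = 3/10
  'e': [7/10 + 3/10*0/1, 7/10 + 3/10*1/10) = [7/10, 73/100)
  'c': [7/10 + 3/10*1/10, 7/10 + 3/10*3/5) = [73/100, 22/25)
  'a': [7/10 + 3/10*3/5, 7/10 + 3/10*7/10) = [22/25, 91/100)
  'd': [7/10 + 3/10*7/10, 7/10 + 3/10*1/1) = [91/100, 1/1) <- contains code 19811/20000
  emit 'd', narrow to [91/100, 1/1)
Step 3: interval [91/100, 1/1), width = 1/1 - 91/100 = 9/100
  'e': [91/100 + 9/100*0/1, 91/100 + 9/100*1/10) = [91/100, 919/1000)
  'c': [91/100 + 9/100*1/10, 91/100 + 9/100*3/5) = [919/1000, 241/250)
  'a': [91/100 + 9/100*3/5, 91/100 + 9/100*7/10) = [241/250, 973/1000)
  'd': [91/100 + 9/100*7/10, 91/100 + 9/100*1/1) = [973/1000, 1/1) <- contains code 19811/20000
  emit 'd', narrow to [973/1000, 1/1)
Step 4: interval [973/1000, 1/1), width = 1/1 - 973/1000 = 27/1000
  'e': [973/1000 + 27/1000*0/1, 973/1000 + 27/1000*1/10) = [973/1000, 9757/10000)
  'c': [973/1000 + 27/1000*1/10, 973/1000 + 27/1000*3/5) = [9757/10000, 2473/2500)
  'a': [973/1000 + 27/1000*3/5, 973/1000 + 27/1000*7/10) = [2473/2500, 9919/10000) <- contains code 19811/20000
  'd': [973/1000 + 27/1000*7/10, 973/1000 + 27/1000*1/1) = [9919/10000, 1/1)
  emit 'a', narrow to [2473/2500, 9919/10000)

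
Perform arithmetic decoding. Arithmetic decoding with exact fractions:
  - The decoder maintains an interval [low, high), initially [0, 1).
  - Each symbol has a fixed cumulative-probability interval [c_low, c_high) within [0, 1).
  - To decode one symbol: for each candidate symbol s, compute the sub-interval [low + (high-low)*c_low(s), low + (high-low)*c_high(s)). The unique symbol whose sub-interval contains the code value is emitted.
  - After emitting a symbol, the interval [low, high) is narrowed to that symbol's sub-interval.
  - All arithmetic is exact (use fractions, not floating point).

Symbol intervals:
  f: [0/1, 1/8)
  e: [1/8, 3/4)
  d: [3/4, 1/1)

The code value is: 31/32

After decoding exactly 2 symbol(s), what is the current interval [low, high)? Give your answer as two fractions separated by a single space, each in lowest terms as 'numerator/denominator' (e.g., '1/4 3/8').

Step 1: interval [0/1, 1/1), width = 1/1 - 0/1 = 1/1
  'f': [0/1 + 1/1*0/1, 0/1 + 1/1*1/8) = [0/1, 1/8)
  'e': [0/1 + 1/1*1/8, 0/1 + 1/1*3/4) = [1/8, 3/4)
  'd': [0/1 + 1/1*3/4, 0/1 + 1/1*1/1) = [3/4, 1/1) <- contains code 31/32
  emit 'd', narrow to [3/4, 1/1)
Step 2: interval [3/4, 1/1), width = 1/1 - 3/4 = 1/4
  'f': [3/4 + 1/4*0/1, 3/4 + 1/4*1/8) = [3/4, 25/32)
  'e': [3/4 + 1/4*1/8, 3/4 + 1/4*3/4) = [25/32, 15/16)
  'd': [3/4 + 1/4*3/4, 3/4 + 1/4*1/1) = [15/16, 1/1) <- contains code 31/32
  emit 'd', narrow to [15/16, 1/1)

Answer: 15/16 1/1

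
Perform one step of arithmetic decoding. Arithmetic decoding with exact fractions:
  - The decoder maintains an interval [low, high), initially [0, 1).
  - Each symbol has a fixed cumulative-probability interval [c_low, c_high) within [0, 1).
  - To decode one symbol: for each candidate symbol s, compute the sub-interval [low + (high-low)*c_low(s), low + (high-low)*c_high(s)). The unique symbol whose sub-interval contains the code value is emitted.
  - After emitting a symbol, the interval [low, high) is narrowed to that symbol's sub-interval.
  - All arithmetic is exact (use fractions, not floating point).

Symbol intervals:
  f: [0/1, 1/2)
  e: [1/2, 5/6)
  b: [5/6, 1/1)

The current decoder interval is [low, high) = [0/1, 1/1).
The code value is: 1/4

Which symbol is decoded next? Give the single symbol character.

Interval width = high − low = 1/1 − 0/1 = 1/1
Scaled code = (code − low) / width = (1/4 − 0/1) / 1/1 = 1/4
  f: [0/1, 1/2) ← scaled code falls here ✓
  e: [1/2, 5/6) 
  b: [5/6, 1/1) 

Answer: f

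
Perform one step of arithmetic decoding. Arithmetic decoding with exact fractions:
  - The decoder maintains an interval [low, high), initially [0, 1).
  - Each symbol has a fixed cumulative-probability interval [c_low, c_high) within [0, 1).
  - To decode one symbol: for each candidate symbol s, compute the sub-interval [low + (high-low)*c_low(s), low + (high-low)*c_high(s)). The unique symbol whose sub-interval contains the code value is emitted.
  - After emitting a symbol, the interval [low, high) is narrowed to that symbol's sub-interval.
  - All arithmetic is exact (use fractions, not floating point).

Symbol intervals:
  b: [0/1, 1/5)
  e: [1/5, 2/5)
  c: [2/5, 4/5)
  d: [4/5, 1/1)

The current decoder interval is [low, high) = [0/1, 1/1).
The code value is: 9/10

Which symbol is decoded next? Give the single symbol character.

Answer: d

Derivation:
Interval width = high − low = 1/1 − 0/1 = 1/1
Scaled code = (code − low) / width = (9/10 − 0/1) / 1/1 = 9/10
  b: [0/1, 1/5) 
  e: [1/5, 2/5) 
  c: [2/5, 4/5) 
  d: [4/5, 1/1) ← scaled code falls here ✓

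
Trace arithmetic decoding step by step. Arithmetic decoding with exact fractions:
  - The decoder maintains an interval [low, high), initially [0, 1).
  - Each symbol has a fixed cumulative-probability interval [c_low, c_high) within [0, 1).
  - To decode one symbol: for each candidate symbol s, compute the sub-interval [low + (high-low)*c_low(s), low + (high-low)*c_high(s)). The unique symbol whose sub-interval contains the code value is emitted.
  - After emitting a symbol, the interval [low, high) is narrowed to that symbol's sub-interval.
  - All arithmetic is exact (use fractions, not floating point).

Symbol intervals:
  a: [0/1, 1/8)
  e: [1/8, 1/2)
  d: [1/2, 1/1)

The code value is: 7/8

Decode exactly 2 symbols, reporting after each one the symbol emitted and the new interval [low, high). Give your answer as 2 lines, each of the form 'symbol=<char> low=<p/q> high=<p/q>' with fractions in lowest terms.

Step 1: interval [0/1, 1/1), width = 1/1 - 0/1 = 1/1
  'a': [0/1 + 1/1*0/1, 0/1 + 1/1*1/8) = [0/1, 1/8)
  'e': [0/1 + 1/1*1/8, 0/1 + 1/1*1/2) = [1/8, 1/2)
  'd': [0/1 + 1/1*1/2, 0/1 + 1/1*1/1) = [1/2, 1/1) <- contains code 7/8
  emit 'd', narrow to [1/2, 1/1)
Step 2: interval [1/2, 1/1), width = 1/1 - 1/2 = 1/2
  'a': [1/2 + 1/2*0/1, 1/2 + 1/2*1/8) = [1/2, 9/16)
  'e': [1/2 + 1/2*1/8, 1/2 + 1/2*1/2) = [9/16, 3/4)
  'd': [1/2 + 1/2*1/2, 1/2 + 1/2*1/1) = [3/4, 1/1) <- contains code 7/8
  emit 'd', narrow to [3/4, 1/1)

Answer: symbol=d low=1/2 high=1/1
symbol=d low=3/4 high=1/1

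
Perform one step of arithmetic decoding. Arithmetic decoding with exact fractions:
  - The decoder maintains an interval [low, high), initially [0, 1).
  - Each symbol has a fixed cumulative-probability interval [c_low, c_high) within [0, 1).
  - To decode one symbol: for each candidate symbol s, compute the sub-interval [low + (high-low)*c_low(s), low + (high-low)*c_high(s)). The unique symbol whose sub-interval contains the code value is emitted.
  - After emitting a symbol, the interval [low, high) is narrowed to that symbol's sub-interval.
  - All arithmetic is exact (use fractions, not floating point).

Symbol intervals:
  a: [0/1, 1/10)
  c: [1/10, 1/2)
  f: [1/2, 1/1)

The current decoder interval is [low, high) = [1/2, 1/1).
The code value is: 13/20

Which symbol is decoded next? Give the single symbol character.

Interval width = high − low = 1/1 − 1/2 = 1/2
Scaled code = (code − low) / width = (13/20 − 1/2) / 1/2 = 3/10
  a: [0/1, 1/10) 
  c: [1/10, 1/2) ← scaled code falls here ✓
  f: [1/2, 1/1) 

Answer: c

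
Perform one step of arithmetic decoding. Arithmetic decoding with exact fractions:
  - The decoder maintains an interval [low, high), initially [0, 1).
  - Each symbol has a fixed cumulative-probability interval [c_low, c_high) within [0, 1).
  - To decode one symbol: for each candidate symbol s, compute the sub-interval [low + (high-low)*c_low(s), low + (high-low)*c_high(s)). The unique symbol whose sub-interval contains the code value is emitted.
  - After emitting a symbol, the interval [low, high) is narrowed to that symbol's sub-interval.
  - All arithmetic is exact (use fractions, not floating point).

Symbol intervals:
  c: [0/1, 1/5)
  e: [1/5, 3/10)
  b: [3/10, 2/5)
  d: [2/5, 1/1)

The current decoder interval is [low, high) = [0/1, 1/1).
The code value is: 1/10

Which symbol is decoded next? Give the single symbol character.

Interval width = high − low = 1/1 − 0/1 = 1/1
Scaled code = (code − low) / width = (1/10 − 0/1) / 1/1 = 1/10
  c: [0/1, 1/5) ← scaled code falls here ✓
  e: [1/5, 3/10) 
  b: [3/10, 2/5) 
  d: [2/5, 1/1) 

Answer: c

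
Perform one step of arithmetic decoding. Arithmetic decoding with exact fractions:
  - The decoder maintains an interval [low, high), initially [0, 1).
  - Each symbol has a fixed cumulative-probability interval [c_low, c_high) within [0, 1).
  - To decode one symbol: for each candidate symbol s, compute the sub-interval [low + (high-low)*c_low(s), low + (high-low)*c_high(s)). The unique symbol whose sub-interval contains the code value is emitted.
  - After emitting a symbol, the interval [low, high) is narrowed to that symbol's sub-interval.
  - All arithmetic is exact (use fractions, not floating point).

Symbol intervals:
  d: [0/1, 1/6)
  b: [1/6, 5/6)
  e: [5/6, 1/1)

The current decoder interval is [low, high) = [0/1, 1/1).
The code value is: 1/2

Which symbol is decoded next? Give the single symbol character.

Answer: b

Derivation:
Interval width = high − low = 1/1 − 0/1 = 1/1
Scaled code = (code − low) / width = (1/2 − 0/1) / 1/1 = 1/2
  d: [0/1, 1/6) 
  b: [1/6, 5/6) ← scaled code falls here ✓
  e: [5/6, 1/1) 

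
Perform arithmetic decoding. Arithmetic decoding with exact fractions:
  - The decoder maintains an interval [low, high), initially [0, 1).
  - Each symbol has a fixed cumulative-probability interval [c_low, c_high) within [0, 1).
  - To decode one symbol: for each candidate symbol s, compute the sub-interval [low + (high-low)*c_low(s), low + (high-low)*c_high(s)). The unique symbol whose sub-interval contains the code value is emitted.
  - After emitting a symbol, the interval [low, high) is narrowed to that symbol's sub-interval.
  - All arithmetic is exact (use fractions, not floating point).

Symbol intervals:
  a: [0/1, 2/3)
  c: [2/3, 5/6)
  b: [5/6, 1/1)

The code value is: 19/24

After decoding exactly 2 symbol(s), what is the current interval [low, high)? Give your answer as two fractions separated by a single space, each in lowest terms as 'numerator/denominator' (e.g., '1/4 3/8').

Step 1: interval [0/1, 1/1), width = 1/1 - 0/1 = 1/1
  'a': [0/1 + 1/1*0/1, 0/1 + 1/1*2/3) = [0/1, 2/3)
  'c': [0/1 + 1/1*2/3, 0/1 + 1/1*5/6) = [2/3, 5/6) <- contains code 19/24
  'b': [0/1 + 1/1*5/6, 0/1 + 1/1*1/1) = [5/6, 1/1)
  emit 'c', narrow to [2/3, 5/6)
Step 2: interval [2/3, 5/6), width = 5/6 - 2/3 = 1/6
  'a': [2/3 + 1/6*0/1, 2/3 + 1/6*2/3) = [2/3, 7/9)
  'c': [2/3 + 1/6*2/3, 2/3 + 1/6*5/6) = [7/9, 29/36) <- contains code 19/24
  'b': [2/3 + 1/6*5/6, 2/3 + 1/6*1/1) = [29/36, 5/6)
  emit 'c', narrow to [7/9, 29/36)

Answer: 7/9 29/36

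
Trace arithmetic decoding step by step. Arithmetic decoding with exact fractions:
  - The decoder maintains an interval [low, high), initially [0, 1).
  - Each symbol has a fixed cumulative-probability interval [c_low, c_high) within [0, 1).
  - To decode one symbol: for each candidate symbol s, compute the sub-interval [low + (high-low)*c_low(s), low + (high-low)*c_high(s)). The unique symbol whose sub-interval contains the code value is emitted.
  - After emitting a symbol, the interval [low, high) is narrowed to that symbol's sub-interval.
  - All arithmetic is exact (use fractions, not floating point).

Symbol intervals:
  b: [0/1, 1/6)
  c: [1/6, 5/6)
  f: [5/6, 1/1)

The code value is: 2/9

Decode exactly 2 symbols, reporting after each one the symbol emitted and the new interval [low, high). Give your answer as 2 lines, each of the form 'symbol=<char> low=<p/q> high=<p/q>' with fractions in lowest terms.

Answer: symbol=c low=1/6 high=5/6
symbol=b low=1/6 high=5/18

Derivation:
Step 1: interval [0/1, 1/1), width = 1/1 - 0/1 = 1/1
  'b': [0/1 + 1/1*0/1, 0/1 + 1/1*1/6) = [0/1, 1/6)
  'c': [0/1 + 1/1*1/6, 0/1 + 1/1*5/6) = [1/6, 5/6) <- contains code 2/9
  'f': [0/1 + 1/1*5/6, 0/1 + 1/1*1/1) = [5/6, 1/1)
  emit 'c', narrow to [1/6, 5/6)
Step 2: interval [1/6, 5/6), width = 5/6 - 1/6 = 2/3
  'b': [1/6 + 2/3*0/1, 1/6 + 2/3*1/6) = [1/6, 5/18) <- contains code 2/9
  'c': [1/6 + 2/3*1/6, 1/6 + 2/3*5/6) = [5/18, 13/18)
  'f': [1/6 + 2/3*5/6, 1/6 + 2/3*1/1) = [13/18, 5/6)
  emit 'b', narrow to [1/6, 5/18)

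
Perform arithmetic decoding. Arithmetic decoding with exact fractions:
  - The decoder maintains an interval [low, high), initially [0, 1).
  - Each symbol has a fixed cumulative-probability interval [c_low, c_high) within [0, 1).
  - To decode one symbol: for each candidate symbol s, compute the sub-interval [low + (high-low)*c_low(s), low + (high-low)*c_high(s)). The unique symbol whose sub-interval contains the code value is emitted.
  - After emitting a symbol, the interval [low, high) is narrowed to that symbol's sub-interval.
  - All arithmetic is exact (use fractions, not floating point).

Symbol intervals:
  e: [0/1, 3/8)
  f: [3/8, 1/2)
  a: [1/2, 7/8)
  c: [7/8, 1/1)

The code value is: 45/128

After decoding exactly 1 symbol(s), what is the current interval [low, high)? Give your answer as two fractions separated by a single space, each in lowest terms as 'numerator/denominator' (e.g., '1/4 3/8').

Step 1: interval [0/1, 1/1), width = 1/1 - 0/1 = 1/1
  'e': [0/1 + 1/1*0/1, 0/1 + 1/1*3/8) = [0/1, 3/8) <- contains code 45/128
  'f': [0/1 + 1/1*3/8, 0/1 + 1/1*1/2) = [3/8, 1/2)
  'a': [0/1 + 1/1*1/2, 0/1 + 1/1*7/8) = [1/2, 7/8)
  'c': [0/1 + 1/1*7/8, 0/1 + 1/1*1/1) = [7/8, 1/1)
  emit 'e', narrow to [0/1, 3/8)

Answer: 0/1 3/8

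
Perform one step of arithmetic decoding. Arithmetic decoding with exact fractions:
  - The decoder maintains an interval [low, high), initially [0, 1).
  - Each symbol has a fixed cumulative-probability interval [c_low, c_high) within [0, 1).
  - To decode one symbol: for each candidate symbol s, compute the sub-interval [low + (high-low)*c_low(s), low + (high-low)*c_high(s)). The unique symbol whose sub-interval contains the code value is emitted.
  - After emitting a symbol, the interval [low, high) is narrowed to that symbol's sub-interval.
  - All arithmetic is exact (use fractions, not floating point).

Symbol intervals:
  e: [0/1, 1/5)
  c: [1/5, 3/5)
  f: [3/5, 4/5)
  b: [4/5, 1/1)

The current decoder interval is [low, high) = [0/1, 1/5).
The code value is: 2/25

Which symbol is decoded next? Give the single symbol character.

Interval width = high − low = 1/5 − 0/1 = 1/5
Scaled code = (code − low) / width = (2/25 − 0/1) / 1/5 = 2/5
  e: [0/1, 1/5) 
  c: [1/5, 3/5) ← scaled code falls here ✓
  f: [3/5, 4/5) 
  b: [4/5, 1/1) 

Answer: c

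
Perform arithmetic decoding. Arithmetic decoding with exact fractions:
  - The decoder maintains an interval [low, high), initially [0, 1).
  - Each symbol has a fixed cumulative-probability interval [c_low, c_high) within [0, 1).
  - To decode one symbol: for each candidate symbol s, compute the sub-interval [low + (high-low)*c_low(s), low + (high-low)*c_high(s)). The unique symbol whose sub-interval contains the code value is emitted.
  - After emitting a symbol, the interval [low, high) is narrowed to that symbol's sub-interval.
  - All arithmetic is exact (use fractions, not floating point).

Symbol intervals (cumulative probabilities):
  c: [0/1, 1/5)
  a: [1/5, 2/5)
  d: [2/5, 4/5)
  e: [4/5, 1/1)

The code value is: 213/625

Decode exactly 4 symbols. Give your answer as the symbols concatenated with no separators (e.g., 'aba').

Answer: adde

Derivation:
Step 1: interval [0/1, 1/1), width = 1/1 - 0/1 = 1/1
  'c': [0/1 + 1/1*0/1, 0/1 + 1/1*1/5) = [0/1, 1/5)
  'a': [0/1 + 1/1*1/5, 0/1 + 1/1*2/5) = [1/5, 2/5) <- contains code 213/625
  'd': [0/1 + 1/1*2/5, 0/1 + 1/1*4/5) = [2/5, 4/5)
  'e': [0/1 + 1/1*4/5, 0/1 + 1/1*1/1) = [4/5, 1/1)
  emit 'a', narrow to [1/5, 2/5)
Step 2: interval [1/5, 2/5), width = 2/5 - 1/5 = 1/5
  'c': [1/5 + 1/5*0/1, 1/5 + 1/5*1/5) = [1/5, 6/25)
  'a': [1/5 + 1/5*1/5, 1/5 + 1/5*2/5) = [6/25, 7/25)
  'd': [1/5 + 1/5*2/5, 1/5 + 1/5*4/5) = [7/25, 9/25) <- contains code 213/625
  'e': [1/5 + 1/5*4/5, 1/5 + 1/5*1/1) = [9/25, 2/5)
  emit 'd', narrow to [7/25, 9/25)
Step 3: interval [7/25, 9/25), width = 9/25 - 7/25 = 2/25
  'c': [7/25 + 2/25*0/1, 7/25 + 2/25*1/5) = [7/25, 37/125)
  'a': [7/25 + 2/25*1/5, 7/25 + 2/25*2/5) = [37/125, 39/125)
  'd': [7/25 + 2/25*2/5, 7/25 + 2/25*4/5) = [39/125, 43/125) <- contains code 213/625
  'e': [7/25 + 2/25*4/5, 7/25 + 2/25*1/1) = [43/125, 9/25)
  emit 'd', narrow to [39/125, 43/125)
Step 4: interval [39/125, 43/125), width = 43/125 - 39/125 = 4/125
  'c': [39/125 + 4/125*0/1, 39/125 + 4/125*1/5) = [39/125, 199/625)
  'a': [39/125 + 4/125*1/5, 39/125 + 4/125*2/5) = [199/625, 203/625)
  'd': [39/125 + 4/125*2/5, 39/125 + 4/125*4/5) = [203/625, 211/625)
  'e': [39/125 + 4/125*4/5, 39/125 + 4/125*1/1) = [211/625, 43/125) <- contains code 213/625
  emit 'e', narrow to [211/625, 43/125)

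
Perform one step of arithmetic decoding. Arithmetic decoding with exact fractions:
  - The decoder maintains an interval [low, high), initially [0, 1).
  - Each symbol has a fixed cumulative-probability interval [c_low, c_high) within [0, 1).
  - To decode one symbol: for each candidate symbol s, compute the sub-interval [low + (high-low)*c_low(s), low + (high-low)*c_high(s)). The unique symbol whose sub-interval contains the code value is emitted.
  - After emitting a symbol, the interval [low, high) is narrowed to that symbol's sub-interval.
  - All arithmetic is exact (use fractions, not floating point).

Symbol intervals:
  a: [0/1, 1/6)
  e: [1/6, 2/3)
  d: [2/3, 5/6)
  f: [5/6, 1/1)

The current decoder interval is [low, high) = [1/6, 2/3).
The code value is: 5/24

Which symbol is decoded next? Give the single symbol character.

Interval width = high − low = 2/3 − 1/6 = 1/2
Scaled code = (code − low) / width = (5/24 − 1/6) / 1/2 = 1/12
  a: [0/1, 1/6) ← scaled code falls here ✓
  e: [1/6, 2/3) 
  d: [2/3, 5/6) 
  f: [5/6, 1/1) 

Answer: a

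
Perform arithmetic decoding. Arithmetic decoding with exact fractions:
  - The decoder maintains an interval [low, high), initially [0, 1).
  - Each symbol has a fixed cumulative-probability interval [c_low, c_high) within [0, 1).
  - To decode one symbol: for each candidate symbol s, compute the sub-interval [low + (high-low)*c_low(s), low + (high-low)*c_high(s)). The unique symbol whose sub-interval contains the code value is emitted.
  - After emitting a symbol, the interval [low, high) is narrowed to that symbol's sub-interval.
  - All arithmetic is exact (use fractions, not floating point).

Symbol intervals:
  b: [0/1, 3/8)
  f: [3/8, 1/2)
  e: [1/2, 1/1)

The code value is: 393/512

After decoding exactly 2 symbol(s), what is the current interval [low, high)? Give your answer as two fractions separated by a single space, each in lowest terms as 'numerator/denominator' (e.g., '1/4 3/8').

Answer: 3/4 1/1

Derivation:
Step 1: interval [0/1, 1/1), width = 1/1 - 0/1 = 1/1
  'b': [0/1 + 1/1*0/1, 0/1 + 1/1*3/8) = [0/1, 3/8)
  'f': [0/1 + 1/1*3/8, 0/1 + 1/1*1/2) = [3/8, 1/2)
  'e': [0/1 + 1/1*1/2, 0/1 + 1/1*1/1) = [1/2, 1/1) <- contains code 393/512
  emit 'e', narrow to [1/2, 1/1)
Step 2: interval [1/2, 1/1), width = 1/1 - 1/2 = 1/2
  'b': [1/2 + 1/2*0/1, 1/2 + 1/2*3/8) = [1/2, 11/16)
  'f': [1/2 + 1/2*3/8, 1/2 + 1/2*1/2) = [11/16, 3/4)
  'e': [1/2 + 1/2*1/2, 1/2 + 1/2*1/1) = [3/4, 1/1) <- contains code 393/512
  emit 'e', narrow to [3/4, 1/1)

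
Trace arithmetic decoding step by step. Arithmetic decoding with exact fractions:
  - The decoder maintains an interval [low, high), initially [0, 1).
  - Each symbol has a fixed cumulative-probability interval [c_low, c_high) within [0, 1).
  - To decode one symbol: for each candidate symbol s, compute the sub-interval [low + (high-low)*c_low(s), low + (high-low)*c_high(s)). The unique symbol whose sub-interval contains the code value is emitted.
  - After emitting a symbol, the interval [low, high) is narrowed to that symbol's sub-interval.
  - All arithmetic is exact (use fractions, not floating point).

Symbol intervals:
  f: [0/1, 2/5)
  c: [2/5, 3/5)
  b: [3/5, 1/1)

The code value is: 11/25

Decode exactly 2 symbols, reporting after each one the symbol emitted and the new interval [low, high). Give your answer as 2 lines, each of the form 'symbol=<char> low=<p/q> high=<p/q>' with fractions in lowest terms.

Answer: symbol=c low=2/5 high=3/5
symbol=f low=2/5 high=12/25

Derivation:
Step 1: interval [0/1, 1/1), width = 1/1 - 0/1 = 1/1
  'f': [0/1 + 1/1*0/1, 0/1 + 1/1*2/5) = [0/1, 2/5)
  'c': [0/1 + 1/1*2/5, 0/1 + 1/1*3/5) = [2/5, 3/5) <- contains code 11/25
  'b': [0/1 + 1/1*3/5, 0/1 + 1/1*1/1) = [3/5, 1/1)
  emit 'c', narrow to [2/5, 3/5)
Step 2: interval [2/5, 3/5), width = 3/5 - 2/5 = 1/5
  'f': [2/5 + 1/5*0/1, 2/5 + 1/5*2/5) = [2/5, 12/25) <- contains code 11/25
  'c': [2/5 + 1/5*2/5, 2/5 + 1/5*3/5) = [12/25, 13/25)
  'b': [2/5 + 1/5*3/5, 2/5 + 1/5*1/1) = [13/25, 3/5)
  emit 'f', narrow to [2/5, 12/25)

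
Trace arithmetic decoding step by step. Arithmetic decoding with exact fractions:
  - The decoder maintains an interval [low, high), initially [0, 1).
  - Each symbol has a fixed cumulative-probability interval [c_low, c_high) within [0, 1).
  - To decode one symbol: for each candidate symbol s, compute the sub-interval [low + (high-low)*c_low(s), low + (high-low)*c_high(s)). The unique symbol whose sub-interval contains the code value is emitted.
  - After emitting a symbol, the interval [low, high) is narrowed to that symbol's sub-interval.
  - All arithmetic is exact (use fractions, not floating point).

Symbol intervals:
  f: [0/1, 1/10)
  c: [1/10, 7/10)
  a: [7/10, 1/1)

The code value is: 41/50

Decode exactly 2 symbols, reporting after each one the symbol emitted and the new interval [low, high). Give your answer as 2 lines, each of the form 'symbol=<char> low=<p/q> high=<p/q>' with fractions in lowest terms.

Answer: symbol=a low=7/10 high=1/1
symbol=c low=73/100 high=91/100

Derivation:
Step 1: interval [0/1, 1/1), width = 1/1 - 0/1 = 1/1
  'f': [0/1 + 1/1*0/1, 0/1 + 1/1*1/10) = [0/1, 1/10)
  'c': [0/1 + 1/1*1/10, 0/1 + 1/1*7/10) = [1/10, 7/10)
  'a': [0/1 + 1/1*7/10, 0/1 + 1/1*1/1) = [7/10, 1/1) <- contains code 41/50
  emit 'a', narrow to [7/10, 1/1)
Step 2: interval [7/10, 1/1), width = 1/1 - 7/10 = 3/10
  'f': [7/10 + 3/10*0/1, 7/10 + 3/10*1/10) = [7/10, 73/100)
  'c': [7/10 + 3/10*1/10, 7/10 + 3/10*7/10) = [73/100, 91/100) <- contains code 41/50
  'a': [7/10 + 3/10*7/10, 7/10 + 3/10*1/1) = [91/100, 1/1)
  emit 'c', narrow to [73/100, 91/100)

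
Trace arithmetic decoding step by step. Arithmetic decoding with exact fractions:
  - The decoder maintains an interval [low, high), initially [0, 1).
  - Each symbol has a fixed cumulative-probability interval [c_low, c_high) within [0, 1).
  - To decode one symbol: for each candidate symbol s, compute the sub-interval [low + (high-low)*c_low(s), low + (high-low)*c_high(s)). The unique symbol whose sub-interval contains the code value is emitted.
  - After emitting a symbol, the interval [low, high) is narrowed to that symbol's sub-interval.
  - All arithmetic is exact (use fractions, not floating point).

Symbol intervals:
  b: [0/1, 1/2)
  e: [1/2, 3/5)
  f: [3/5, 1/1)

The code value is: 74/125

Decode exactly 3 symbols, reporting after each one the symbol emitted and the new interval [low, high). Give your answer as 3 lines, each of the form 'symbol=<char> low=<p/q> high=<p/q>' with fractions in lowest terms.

Answer: symbol=e low=1/2 high=3/5
symbol=f low=14/25 high=3/5
symbol=f low=73/125 high=3/5

Derivation:
Step 1: interval [0/1, 1/1), width = 1/1 - 0/1 = 1/1
  'b': [0/1 + 1/1*0/1, 0/1 + 1/1*1/2) = [0/1, 1/2)
  'e': [0/1 + 1/1*1/2, 0/1 + 1/1*3/5) = [1/2, 3/5) <- contains code 74/125
  'f': [0/1 + 1/1*3/5, 0/1 + 1/1*1/1) = [3/5, 1/1)
  emit 'e', narrow to [1/2, 3/5)
Step 2: interval [1/2, 3/5), width = 3/5 - 1/2 = 1/10
  'b': [1/2 + 1/10*0/1, 1/2 + 1/10*1/2) = [1/2, 11/20)
  'e': [1/2 + 1/10*1/2, 1/2 + 1/10*3/5) = [11/20, 14/25)
  'f': [1/2 + 1/10*3/5, 1/2 + 1/10*1/1) = [14/25, 3/5) <- contains code 74/125
  emit 'f', narrow to [14/25, 3/5)
Step 3: interval [14/25, 3/5), width = 3/5 - 14/25 = 1/25
  'b': [14/25 + 1/25*0/1, 14/25 + 1/25*1/2) = [14/25, 29/50)
  'e': [14/25 + 1/25*1/2, 14/25 + 1/25*3/5) = [29/50, 73/125)
  'f': [14/25 + 1/25*3/5, 14/25 + 1/25*1/1) = [73/125, 3/5) <- contains code 74/125
  emit 'f', narrow to [73/125, 3/5)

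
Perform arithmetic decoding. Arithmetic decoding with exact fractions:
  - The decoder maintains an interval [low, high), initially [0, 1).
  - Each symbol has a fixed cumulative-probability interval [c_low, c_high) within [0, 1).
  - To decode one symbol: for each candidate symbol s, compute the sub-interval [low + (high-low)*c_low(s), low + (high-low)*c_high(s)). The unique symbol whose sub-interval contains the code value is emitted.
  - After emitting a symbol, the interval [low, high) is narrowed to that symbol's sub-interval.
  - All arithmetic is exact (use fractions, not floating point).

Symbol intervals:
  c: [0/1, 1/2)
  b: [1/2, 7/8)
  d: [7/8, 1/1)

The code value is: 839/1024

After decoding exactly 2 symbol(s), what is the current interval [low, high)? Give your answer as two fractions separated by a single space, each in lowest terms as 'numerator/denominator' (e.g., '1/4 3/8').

Answer: 11/16 53/64

Derivation:
Step 1: interval [0/1, 1/1), width = 1/1 - 0/1 = 1/1
  'c': [0/1 + 1/1*0/1, 0/1 + 1/1*1/2) = [0/1, 1/2)
  'b': [0/1 + 1/1*1/2, 0/1 + 1/1*7/8) = [1/2, 7/8) <- contains code 839/1024
  'd': [0/1 + 1/1*7/8, 0/1 + 1/1*1/1) = [7/8, 1/1)
  emit 'b', narrow to [1/2, 7/8)
Step 2: interval [1/2, 7/8), width = 7/8 - 1/2 = 3/8
  'c': [1/2 + 3/8*0/1, 1/2 + 3/8*1/2) = [1/2, 11/16)
  'b': [1/2 + 3/8*1/2, 1/2 + 3/8*7/8) = [11/16, 53/64) <- contains code 839/1024
  'd': [1/2 + 3/8*7/8, 1/2 + 3/8*1/1) = [53/64, 7/8)
  emit 'b', narrow to [11/16, 53/64)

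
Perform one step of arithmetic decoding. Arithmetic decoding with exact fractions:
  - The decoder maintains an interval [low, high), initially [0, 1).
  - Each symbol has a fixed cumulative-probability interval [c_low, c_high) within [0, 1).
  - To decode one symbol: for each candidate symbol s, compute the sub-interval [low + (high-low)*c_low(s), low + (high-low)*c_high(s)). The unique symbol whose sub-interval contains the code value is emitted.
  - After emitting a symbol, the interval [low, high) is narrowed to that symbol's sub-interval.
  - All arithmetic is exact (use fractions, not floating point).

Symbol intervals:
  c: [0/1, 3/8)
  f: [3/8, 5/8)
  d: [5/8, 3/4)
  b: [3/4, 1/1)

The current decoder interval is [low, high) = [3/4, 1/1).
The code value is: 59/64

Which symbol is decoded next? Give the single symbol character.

Answer: d

Derivation:
Interval width = high − low = 1/1 − 3/4 = 1/4
Scaled code = (code − low) / width = (59/64 − 3/4) / 1/4 = 11/16
  c: [0/1, 3/8) 
  f: [3/8, 5/8) 
  d: [5/8, 3/4) ← scaled code falls here ✓
  b: [3/4, 1/1) 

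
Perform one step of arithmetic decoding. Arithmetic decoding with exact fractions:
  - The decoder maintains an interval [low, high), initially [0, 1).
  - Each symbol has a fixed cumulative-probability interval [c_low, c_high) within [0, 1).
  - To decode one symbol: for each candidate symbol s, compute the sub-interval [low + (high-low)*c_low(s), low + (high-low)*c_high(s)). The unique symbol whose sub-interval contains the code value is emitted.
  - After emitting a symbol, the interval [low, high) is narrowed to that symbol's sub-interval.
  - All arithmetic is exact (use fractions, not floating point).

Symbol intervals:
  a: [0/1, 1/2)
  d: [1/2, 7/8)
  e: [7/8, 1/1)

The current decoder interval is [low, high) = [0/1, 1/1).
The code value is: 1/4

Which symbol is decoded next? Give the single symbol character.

Answer: a

Derivation:
Interval width = high − low = 1/1 − 0/1 = 1/1
Scaled code = (code − low) / width = (1/4 − 0/1) / 1/1 = 1/4
  a: [0/1, 1/2) ← scaled code falls here ✓
  d: [1/2, 7/8) 
  e: [7/8, 1/1) 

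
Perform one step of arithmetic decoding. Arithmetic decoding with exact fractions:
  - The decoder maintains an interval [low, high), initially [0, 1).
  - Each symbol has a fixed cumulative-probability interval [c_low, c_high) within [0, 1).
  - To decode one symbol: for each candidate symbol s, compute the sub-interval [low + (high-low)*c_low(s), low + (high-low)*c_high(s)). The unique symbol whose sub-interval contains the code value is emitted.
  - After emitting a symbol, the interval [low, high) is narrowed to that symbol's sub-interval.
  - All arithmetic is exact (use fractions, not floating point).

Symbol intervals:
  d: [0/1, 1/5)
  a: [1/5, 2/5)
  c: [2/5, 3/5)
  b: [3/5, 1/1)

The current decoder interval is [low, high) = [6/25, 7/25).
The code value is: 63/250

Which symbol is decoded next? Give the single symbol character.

Interval width = high − low = 7/25 − 6/25 = 1/25
Scaled code = (code − low) / width = (63/250 − 6/25) / 1/25 = 3/10
  d: [0/1, 1/5) 
  a: [1/5, 2/5) ← scaled code falls here ✓
  c: [2/5, 3/5) 
  b: [3/5, 1/1) 

Answer: a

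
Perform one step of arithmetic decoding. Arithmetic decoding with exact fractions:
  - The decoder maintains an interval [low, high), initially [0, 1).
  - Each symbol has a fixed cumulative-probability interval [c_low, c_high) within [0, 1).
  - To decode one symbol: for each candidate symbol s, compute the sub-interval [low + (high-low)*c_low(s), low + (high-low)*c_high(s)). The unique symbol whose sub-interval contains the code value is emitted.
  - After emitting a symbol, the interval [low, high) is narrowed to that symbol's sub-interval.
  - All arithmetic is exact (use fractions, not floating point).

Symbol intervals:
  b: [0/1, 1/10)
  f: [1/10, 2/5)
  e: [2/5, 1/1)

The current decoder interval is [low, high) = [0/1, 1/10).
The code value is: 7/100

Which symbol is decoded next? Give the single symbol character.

Answer: e

Derivation:
Interval width = high − low = 1/10 − 0/1 = 1/10
Scaled code = (code − low) / width = (7/100 − 0/1) / 1/10 = 7/10
  b: [0/1, 1/10) 
  f: [1/10, 2/5) 
  e: [2/5, 1/1) ← scaled code falls here ✓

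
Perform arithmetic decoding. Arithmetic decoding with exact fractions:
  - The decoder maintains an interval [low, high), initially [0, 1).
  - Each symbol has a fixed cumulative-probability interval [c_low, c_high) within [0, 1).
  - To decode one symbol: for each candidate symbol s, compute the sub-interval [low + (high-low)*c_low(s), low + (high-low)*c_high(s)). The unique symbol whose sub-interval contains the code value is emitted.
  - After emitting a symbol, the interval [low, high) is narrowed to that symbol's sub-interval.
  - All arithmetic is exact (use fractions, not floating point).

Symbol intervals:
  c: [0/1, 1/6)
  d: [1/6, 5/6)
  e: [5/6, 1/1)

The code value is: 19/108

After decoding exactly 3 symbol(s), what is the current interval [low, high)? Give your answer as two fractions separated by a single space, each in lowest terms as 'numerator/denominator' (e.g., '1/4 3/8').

Step 1: interval [0/1, 1/1), width = 1/1 - 0/1 = 1/1
  'c': [0/1 + 1/1*0/1, 0/1 + 1/1*1/6) = [0/1, 1/6)
  'd': [0/1 + 1/1*1/6, 0/1 + 1/1*5/6) = [1/6, 5/6) <- contains code 19/108
  'e': [0/1 + 1/1*5/6, 0/1 + 1/1*1/1) = [5/6, 1/1)
  emit 'd', narrow to [1/6, 5/6)
Step 2: interval [1/6, 5/6), width = 5/6 - 1/6 = 2/3
  'c': [1/6 + 2/3*0/1, 1/6 + 2/3*1/6) = [1/6, 5/18) <- contains code 19/108
  'd': [1/6 + 2/3*1/6, 1/6 + 2/3*5/6) = [5/18, 13/18)
  'e': [1/6 + 2/3*5/6, 1/6 + 2/3*1/1) = [13/18, 5/6)
  emit 'c', narrow to [1/6, 5/18)
Step 3: interval [1/6, 5/18), width = 5/18 - 1/6 = 1/9
  'c': [1/6 + 1/9*0/1, 1/6 + 1/9*1/6) = [1/6, 5/27) <- contains code 19/108
  'd': [1/6 + 1/9*1/6, 1/6 + 1/9*5/6) = [5/27, 7/27)
  'e': [1/6 + 1/9*5/6, 1/6 + 1/9*1/1) = [7/27, 5/18)
  emit 'c', narrow to [1/6, 5/27)

Answer: 1/6 5/27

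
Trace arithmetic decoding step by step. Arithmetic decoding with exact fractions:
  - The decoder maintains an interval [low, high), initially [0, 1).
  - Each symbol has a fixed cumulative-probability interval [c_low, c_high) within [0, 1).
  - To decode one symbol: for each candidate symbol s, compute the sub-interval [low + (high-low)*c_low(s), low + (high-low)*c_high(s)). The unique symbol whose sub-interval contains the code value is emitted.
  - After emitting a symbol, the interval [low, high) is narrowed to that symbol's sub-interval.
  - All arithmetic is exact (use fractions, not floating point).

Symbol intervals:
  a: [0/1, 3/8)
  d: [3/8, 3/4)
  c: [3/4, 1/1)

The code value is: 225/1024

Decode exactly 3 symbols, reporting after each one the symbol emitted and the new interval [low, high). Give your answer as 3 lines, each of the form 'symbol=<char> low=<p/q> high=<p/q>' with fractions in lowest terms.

Answer: symbol=a low=0/1 high=3/8
symbol=d low=9/64 high=9/32
symbol=d low=99/512 high=63/256

Derivation:
Step 1: interval [0/1, 1/1), width = 1/1 - 0/1 = 1/1
  'a': [0/1 + 1/1*0/1, 0/1 + 1/1*3/8) = [0/1, 3/8) <- contains code 225/1024
  'd': [0/1 + 1/1*3/8, 0/1 + 1/1*3/4) = [3/8, 3/4)
  'c': [0/1 + 1/1*3/4, 0/1 + 1/1*1/1) = [3/4, 1/1)
  emit 'a', narrow to [0/1, 3/8)
Step 2: interval [0/1, 3/8), width = 3/8 - 0/1 = 3/8
  'a': [0/1 + 3/8*0/1, 0/1 + 3/8*3/8) = [0/1, 9/64)
  'd': [0/1 + 3/8*3/8, 0/1 + 3/8*3/4) = [9/64, 9/32) <- contains code 225/1024
  'c': [0/1 + 3/8*3/4, 0/1 + 3/8*1/1) = [9/32, 3/8)
  emit 'd', narrow to [9/64, 9/32)
Step 3: interval [9/64, 9/32), width = 9/32 - 9/64 = 9/64
  'a': [9/64 + 9/64*0/1, 9/64 + 9/64*3/8) = [9/64, 99/512)
  'd': [9/64 + 9/64*3/8, 9/64 + 9/64*3/4) = [99/512, 63/256) <- contains code 225/1024
  'c': [9/64 + 9/64*3/4, 9/64 + 9/64*1/1) = [63/256, 9/32)
  emit 'd', narrow to [99/512, 63/256)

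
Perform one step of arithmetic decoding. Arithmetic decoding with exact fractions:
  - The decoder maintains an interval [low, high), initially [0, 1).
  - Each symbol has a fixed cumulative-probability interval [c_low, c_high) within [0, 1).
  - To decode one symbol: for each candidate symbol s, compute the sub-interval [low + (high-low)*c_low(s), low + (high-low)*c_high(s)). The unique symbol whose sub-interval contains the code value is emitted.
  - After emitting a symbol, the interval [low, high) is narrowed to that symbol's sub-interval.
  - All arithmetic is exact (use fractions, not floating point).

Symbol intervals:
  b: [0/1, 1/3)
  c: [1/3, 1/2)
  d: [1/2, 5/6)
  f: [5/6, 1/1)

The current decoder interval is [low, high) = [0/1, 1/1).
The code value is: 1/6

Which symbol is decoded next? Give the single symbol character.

Interval width = high − low = 1/1 − 0/1 = 1/1
Scaled code = (code − low) / width = (1/6 − 0/1) / 1/1 = 1/6
  b: [0/1, 1/3) ← scaled code falls here ✓
  c: [1/3, 1/2) 
  d: [1/2, 5/6) 
  f: [5/6, 1/1) 

Answer: b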